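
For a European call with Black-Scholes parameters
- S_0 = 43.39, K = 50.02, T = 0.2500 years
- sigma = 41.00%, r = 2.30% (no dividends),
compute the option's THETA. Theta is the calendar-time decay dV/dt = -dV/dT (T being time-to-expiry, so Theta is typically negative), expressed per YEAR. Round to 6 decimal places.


Answer: Theta = -6.309731

Derivation:
d1 = -0.5630801251; d2 = -0.7680801251
phi(d1) = 0.3404564210; exp(-qT) = 1.0000000000; exp(-rT) = 0.9942664996
Theta = -S*exp(-qT)*phi(d1)*sigma/(2*sqrt(T)) - r*K*exp(-rT)*N(d2) + q*S*exp(-qT)*N(d1)
N(d1) = 0.2866901623; N(d2) = 0.2212197919; sqrt(T) = 0.5000000000
Term 1 = -43.3900 * 1.0000000000 * 0.3404564210 * 0.4100 / (2 * 0.5000000000) = -6.0566856839
Term 2 = -0.0230 * 50.0200 * 0.9942664996 * 0.2212197919 = -0.2530453200
Term 3 = 0 (no dividend yield, q = 0)
Theta = -6.0566856839 + (-0.2530453200) + (0.0000000000) = -6.309731


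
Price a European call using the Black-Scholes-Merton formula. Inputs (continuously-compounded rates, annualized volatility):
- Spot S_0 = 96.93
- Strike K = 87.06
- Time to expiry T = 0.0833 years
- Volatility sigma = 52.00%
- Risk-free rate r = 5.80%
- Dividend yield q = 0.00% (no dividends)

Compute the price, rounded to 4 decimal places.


Answer: Price = 12.0977

Derivation:
d1 = (ln(S/K) + (r - q + 0.5*sigma^2) * T) / (sigma * sqrt(T)) = 0.82278940
d2 = d1 - sigma * sqrt(T) = 0.67270835
exp(-rT) = 0.99518025; exp(-qT) = 1.00000000
C = S_0 * exp(-qT) * N(d1) - K * exp(-rT) * N(d2)
N(d1) = 0.79468612; N(d2) = 0.74943357
C = 96.9300 * 1.00000000 * 0.79468612 - 87.0600 * 0.99518025 * 0.74943357 = 12.0977


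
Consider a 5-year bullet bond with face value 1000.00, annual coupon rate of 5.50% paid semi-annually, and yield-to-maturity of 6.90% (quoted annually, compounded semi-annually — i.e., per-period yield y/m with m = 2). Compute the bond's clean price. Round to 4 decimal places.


Answer: Price = 941.6368

Derivation:
Coupon per period c = face * coupon_rate / m = 27.500000
Periods per year m = 2; per-period yield y/m = 0.034500
Number of cashflows N = 10
Cashflows (t years, CF_t, discount factor 1/(1+y/m)^(m*t), PV):
  t = 0.5000: CF_t = 27.500000, DF = 0.966651, PV = 26.582890
  t = 1.0000: CF_t = 27.500000, DF = 0.934413, PV = 25.696366
  t = 1.5000: CF_t = 27.500000, DF = 0.903251, PV = 24.839406
  t = 2.0000: CF_t = 27.500000, DF = 0.873128, PV = 24.011026
  t = 2.5000: CF_t = 27.500000, DF = 0.844010, PV = 23.210271
  t = 3.0000: CF_t = 27.500000, DF = 0.815863, PV = 22.436222
  t = 3.5000: CF_t = 27.500000, DF = 0.788654, PV = 21.687986
  t = 4.0000: CF_t = 27.500000, DF = 0.762353, PV = 20.964704
  t = 4.5000: CF_t = 27.500000, DF = 0.736929, PV = 20.265543
  t = 5.0000: CF_t = 1027.500000, DF = 0.712353, PV = 731.942358
Price P = sum_t PV_t = 941.636771


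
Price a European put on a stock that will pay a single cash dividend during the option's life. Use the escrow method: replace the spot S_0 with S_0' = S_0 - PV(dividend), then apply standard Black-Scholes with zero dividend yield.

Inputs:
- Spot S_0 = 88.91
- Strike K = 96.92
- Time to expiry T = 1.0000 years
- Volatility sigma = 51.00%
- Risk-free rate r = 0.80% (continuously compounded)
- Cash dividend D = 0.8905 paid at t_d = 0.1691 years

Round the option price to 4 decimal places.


Answer: Price = 22.8690

Derivation:
PV(D) = D * exp(-r * t_d) = 0.8905 * 0.99864811 = 0.88929615
S_0' = S_0 - PV(D) = 88.9100 - 0.88929615 = 88.02070385
d1 = (ln(S_0'/K) + (r + sigma^2/2)*T) / (sigma*sqrt(T)) = 0.08183561
d2 = d1 - sigma*sqrt(T) = -0.42816439
exp(-rT) = 0.99203191
N(-d1) = 0.46738872; N(-d2) = 0.66573428
P = K * exp(-rT) * N(-d2) - S_0' * N(-d1) = 96.9200 * 0.99203191 * 0.66573428 - 88.02070385 * 0.46738872 = 22.8690


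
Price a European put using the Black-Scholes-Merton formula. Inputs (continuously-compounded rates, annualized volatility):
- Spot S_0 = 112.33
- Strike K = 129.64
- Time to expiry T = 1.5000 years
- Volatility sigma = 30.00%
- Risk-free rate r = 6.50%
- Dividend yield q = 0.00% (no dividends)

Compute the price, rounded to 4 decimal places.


Answer: Price = 19.5191

Derivation:
d1 = (ln(S/K) + (r - q + 0.5*sigma^2) * T) / (sigma * sqrt(T)) = 0.05900437
d2 = d1 - sigma * sqrt(T) = -0.30841909
exp(-rT) = 0.90710234; exp(-qT) = 1.00000000
P = K * exp(-rT) * N(-d2) - S_0 * exp(-qT) * N(-d1)
N(-d1) = 0.47647431; N(-d2) = 0.62111827
P = 129.6400 * 0.90710234 * 0.62111827 - 112.3300 * 1.00000000 * 0.47647431 = 19.5191


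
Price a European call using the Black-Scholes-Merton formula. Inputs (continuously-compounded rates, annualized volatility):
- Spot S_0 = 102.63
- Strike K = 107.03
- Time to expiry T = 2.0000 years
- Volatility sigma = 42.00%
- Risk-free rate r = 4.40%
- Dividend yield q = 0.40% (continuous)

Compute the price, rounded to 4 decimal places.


Answer: Price = 25.2775

Derivation:
d1 = (ln(S/K) + (r - q + 0.5*sigma^2) * T) / (sigma * sqrt(T)) = 0.36099673
d2 = d1 - sigma * sqrt(T) = -0.23297297
exp(-rT) = 0.91576088; exp(-qT) = 0.99203191
C = S_0 * exp(-qT) * N(d1) - K * exp(-rT) * N(d2)
N(d1) = 0.64094905; N(d2) = 0.40789120
C = 102.6300 * 0.99203191 * 0.64094905 - 107.0300 * 0.91576088 * 0.40789120 = 25.2775


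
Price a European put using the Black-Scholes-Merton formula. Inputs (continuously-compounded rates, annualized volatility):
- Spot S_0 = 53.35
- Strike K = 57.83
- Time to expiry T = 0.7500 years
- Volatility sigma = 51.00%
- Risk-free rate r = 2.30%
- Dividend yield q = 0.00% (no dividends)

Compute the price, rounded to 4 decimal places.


d1 = (ln(S/K) + (r - q + 0.5*sigma^2) * T) / (sigma * sqrt(T)) = 0.07732827
d2 = d1 - sigma * sqrt(T) = -0.36434469
exp(-rT) = 0.98289793; exp(-qT) = 1.00000000
P = K * exp(-rT) * N(-d2) - S_0 * exp(-qT) * N(-d1)
N(-d1) = 0.46918120; N(-d2) = 0.64219968
P = 57.8300 * 0.98289793 * 0.64219968 - 53.3500 * 1.00000000 * 0.46918120 = 11.4724

Answer: Price = 11.4724


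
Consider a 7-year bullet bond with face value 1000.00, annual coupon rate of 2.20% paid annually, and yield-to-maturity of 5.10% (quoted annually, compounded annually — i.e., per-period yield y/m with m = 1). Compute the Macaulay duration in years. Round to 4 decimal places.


Coupon per period c = face * coupon_rate / m = 22.000000
Periods per year m = 1; per-period yield y/m = 0.051000
Number of cashflows N = 7
Cashflows (t years, CF_t, discount factor 1/(1+y/m)^(m*t), PV):
  t = 1.0000: CF_t = 22.000000, DF = 0.951475, PV = 20.932445
  t = 2.0000: CF_t = 22.000000, DF = 0.905304, PV = 19.916694
  t = 3.0000: CF_t = 22.000000, DF = 0.861374, PV = 18.950232
  t = 4.0000: CF_t = 22.000000, DF = 0.819576, PV = 18.030668
  t = 5.0000: CF_t = 22.000000, DF = 0.779806, PV = 17.155726
  t = 6.0000: CF_t = 22.000000, DF = 0.741965, PV = 16.323241
  t = 7.0000: CF_t = 1022.000000, DF = 0.705961, PV = 721.492604
Price P = sum_t PV_t = 832.801610
Macaulay numerator sum_t t * PV_t:
  t * PV_t at t = 1.0000: 20.932445
  t * PV_t at t = 2.0000: 39.833388
  t * PV_t at t = 3.0000: 56.850696
  t * PV_t at t = 4.0000: 72.122672
  t * PV_t at t = 5.0000: 85.778630
  t * PV_t at t = 6.0000: 97.939444
  t * PV_t at t = 7.0000: 5050.448229
Macaulay duration D = (sum_t t * PV_t) / P = 5423.905504 / 832.801610 = 6.512842

Answer: Macaulay duration = 6.5128 years


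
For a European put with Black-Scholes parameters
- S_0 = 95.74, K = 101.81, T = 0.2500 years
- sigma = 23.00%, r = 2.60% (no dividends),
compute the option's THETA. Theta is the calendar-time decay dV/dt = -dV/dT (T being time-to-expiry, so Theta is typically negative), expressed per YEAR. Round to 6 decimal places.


d1 = -0.4205186709; d2 = -0.5355186709
phi(d1) = 0.3651830627; exp(-qT) = 1.0000000000; exp(-rT) = 0.9935210793
Theta = -S*exp(-qT)*phi(d1)*sigma/(2*sqrt(T)) + r*K*exp(-rT)*N(-d2) - q*S*exp(-qT)*N(-d1)
N(-d1) = 0.6629467036; N(-d2) = 0.7038543748; sqrt(T) = 0.5000000000
Term 1 = -95.7400 * 1.0000000000 * 0.3651830627 * 0.2300 / (2 * 0.5000000000) = -8.0414040773
Term 2 = 0.0260 * 101.8100 * 0.9935210793 * 0.7038543748 = 1.8510735942
Term 3 = 0 (no dividend yield, q = 0)
Theta = -8.0414040773 + (1.8510735942) + (0.0000000000) = -6.190330

Answer: Theta = -6.190330


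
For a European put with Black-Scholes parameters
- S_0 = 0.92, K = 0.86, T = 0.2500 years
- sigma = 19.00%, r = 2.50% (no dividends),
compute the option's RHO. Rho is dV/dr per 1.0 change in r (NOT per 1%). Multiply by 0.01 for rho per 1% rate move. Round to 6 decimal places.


Answer: Rho = -0.049836

Derivation:
d1 = 0.8231976926; d2 = 0.7281976926
phi(d1) = 0.2842884880; exp(-qT) = 1.0000000000; exp(-rT) = 0.9937694906
N(-d2) = 0.2332462891
Rho = -K*T*exp(-rT)*N(-d2) = -0.8600 * 0.2500 * 0.9937694906 * 0.2332462891 = -0.049836


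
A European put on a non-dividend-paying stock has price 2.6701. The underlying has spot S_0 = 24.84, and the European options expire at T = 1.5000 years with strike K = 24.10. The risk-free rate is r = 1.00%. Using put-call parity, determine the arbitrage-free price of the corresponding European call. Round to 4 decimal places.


Answer: Call price = 3.7689

Derivation:
Put-call parity: C - P = S_0 * exp(-qT) - K * exp(-rT).
S_0 * exp(-qT) = 24.8400 * 1.00000000 = 24.84000000
K * exp(-rT) = 24.1000 * 0.98511194 = 23.74119774
C = P + S*exp(-qT) - K*exp(-rT)
C = 2.6701 + 24.84000000 - 23.74119774 = 3.7689


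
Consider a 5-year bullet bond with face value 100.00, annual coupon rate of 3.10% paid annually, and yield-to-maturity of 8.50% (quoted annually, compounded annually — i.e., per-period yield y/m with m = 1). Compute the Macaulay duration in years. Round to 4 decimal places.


Answer: Macaulay duration = 4.6644 years

Derivation:
Coupon per period c = face * coupon_rate / m = 3.100000
Periods per year m = 1; per-period yield y/m = 0.085000
Number of cashflows N = 5
Cashflows (t years, CF_t, discount factor 1/(1+y/m)^(m*t), PV):
  t = 1.0000: CF_t = 3.100000, DF = 0.921659, PV = 2.857143
  t = 2.0000: CF_t = 3.100000, DF = 0.849455, PV = 2.633311
  t = 3.0000: CF_t = 3.100000, DF = 0.782908, PV = 2.427015
  t = 4.0000: CF_t = 3.100000, DF = 0.721574, PV = 2.236880
  t = 5.0000: CF_t = 103.100000, DF = 0.665045, PV = 68.566183
Price P = sum_t PV_t = 78.720533
Macaulay numerator sum_t t * PV_t:
  t * PV_t at t = 1.0000: 2.857143
  t * PV_t at t = 2.0000: 5.266623
  t * PV_t at t = 3.0000: 7.281045
  t * PV_t at t = 4.0000: 8.947521
  t * PV_t at t = 5.0000: 342.830916
Macaulay duration D = (sum_t t * PV_t) / P = 367.183248 / 78.720533 = 4.664390


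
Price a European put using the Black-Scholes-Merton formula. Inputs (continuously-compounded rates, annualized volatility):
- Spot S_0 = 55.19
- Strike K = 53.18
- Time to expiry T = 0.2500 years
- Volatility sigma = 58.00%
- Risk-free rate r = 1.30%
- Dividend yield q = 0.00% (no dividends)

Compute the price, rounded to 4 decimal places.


Answer: Price = 5.2056

Derivation:
d1 = (ln(S/K) + (r - q + 0.5*sigma^2) * T) / (sigma * sqrt(T)) = 0.28413583
d2 = d1 - sigma * sqrt(T) = -0.00586417
exp(-rT) = 0.99675528; exp(-qT) = 1.00000000
P = K * exp(-rT) * N(-d2) - S_0 * exp(-qT) * N(-d1)
N(-d1) = 0.38815314; N(-d2) = 0.50233945
P = 53.1800 * 0.99675528 * 0.50233945 - 55.1900 * 1.00000000 * 0.38815314 = 5.2056


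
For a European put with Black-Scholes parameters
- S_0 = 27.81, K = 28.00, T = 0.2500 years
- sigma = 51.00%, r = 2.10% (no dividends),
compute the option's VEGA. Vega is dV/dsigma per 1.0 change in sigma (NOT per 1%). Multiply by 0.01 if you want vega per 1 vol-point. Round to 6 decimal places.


d1 = 0.1213868944; d2 = -0.1336131056
phi(d1) = 0.3960139178; exp(-qT) = 1.0000000000; exp(-rT) = 0.9947637572
Vega = S * exp(-qT) * phi(d1) * sqrt(T) = 27.8100 * 1.0000000000 * 0.3960139178 * 0.5000000000 = 5.506574

Answer: Vega = 5.506574


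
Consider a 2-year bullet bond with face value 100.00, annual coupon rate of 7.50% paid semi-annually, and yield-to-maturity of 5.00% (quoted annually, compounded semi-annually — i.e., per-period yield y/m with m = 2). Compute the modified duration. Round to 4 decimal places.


Coupon per period c = face * coupon_rate / m = 3.750000
Periods per year m = 2; per-period yield y/m = 0.025000
Number of cashflows N = 4
Cashflows (t years, CF_t, discount factor 1/(1+y/m)^(m*t), PV):
  t = 0.5000: CF_t = 3.750000, DF = 0.975610, PV = 3.658537
  t = 1.0000: CF_t = 3.750000, DF = 0.951814, PV = 3.569304
  t = 1.5000: CF_t = 3.750000, DF = 0.928599, PV = 3.482248
  t = 2.0000: CF_t = 103.750000, DF = 0.905951, PV = 93.992379
Price P = sum_t PV_t = 104.702468
First compute Macaulay numerator sum_t t * PV_t:
  t * PV_t at t = 0.5000: 1.829268
  t * PV_t at t = 1.0000: 3.569304
  t * PV_t at t = 1.5000: 5.223372
  t * PV_t at t = 2.0000: 187.984759
Macaulay duration D = 198.606703 / 104.702468 = 1.896867
Modified duration = D / (1 + y/m) = 1.896867 / (1 + 0.025000) = 1.850602

Answer: Modified duration = 1.8506


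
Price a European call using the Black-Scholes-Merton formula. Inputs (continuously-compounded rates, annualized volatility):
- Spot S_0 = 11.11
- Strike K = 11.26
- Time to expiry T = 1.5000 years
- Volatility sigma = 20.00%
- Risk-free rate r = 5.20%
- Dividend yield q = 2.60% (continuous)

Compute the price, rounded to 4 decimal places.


Answer: Price = 1.1689

Derivation:
d1 = (ln(S/K) + (r - q + 0.5*sigma^2) * T) / (sigma * sqrt(T)) = 0.22694106
d2 = d1 - sigma * sqrt(T) = -0.01800791
exp(-rT) = 0.92496443; exp(-qT) = 0.96175071
C = S_0 * exp(-qT) * N(d1) - K * exp(-rT) * N(d2)
N(d1) = 0.58976521; N(d2) = 0.49281627
C = 11.1100 * 0.96175071 * 0.58976521 - 11.2600 * 0.92496443 * 0.49281627 = 1.1689


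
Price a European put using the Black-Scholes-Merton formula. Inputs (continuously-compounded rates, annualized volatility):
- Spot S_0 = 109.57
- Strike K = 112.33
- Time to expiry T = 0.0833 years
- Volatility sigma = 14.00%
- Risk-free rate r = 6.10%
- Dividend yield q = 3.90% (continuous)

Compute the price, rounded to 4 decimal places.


d1 = (ln(S/K) + (r - q + 0.5*sigma^2) * T) / (sigma * sqrt(T)) = -0.55012062
d2 = d1 - sigma * sqrt(T) = -0.59052706
exp(-rT) = 0.99493159; exp(-qT) = 0.99675657
P = K * exp(-rT) * N(-d2) - S_0 * exp(-qT) * N(-d1)
N(-d1) = 0.70888168; N(-d2) = 0.72258132
P = 112.3300 * 0.99493159 * 0.72258132 - 109.5700 * 0.99675657 * 0.70888168 = 3.3359

Answer: Price = 3.3359


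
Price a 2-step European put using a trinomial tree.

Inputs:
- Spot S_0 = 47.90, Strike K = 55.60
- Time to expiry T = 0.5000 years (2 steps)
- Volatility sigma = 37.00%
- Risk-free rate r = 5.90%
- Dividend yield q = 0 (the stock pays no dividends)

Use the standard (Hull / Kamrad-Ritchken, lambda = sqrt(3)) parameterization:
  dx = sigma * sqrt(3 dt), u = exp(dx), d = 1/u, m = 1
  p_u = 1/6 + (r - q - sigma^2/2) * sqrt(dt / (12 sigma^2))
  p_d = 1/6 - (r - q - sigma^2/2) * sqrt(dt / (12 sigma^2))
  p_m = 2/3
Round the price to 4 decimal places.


dt = T/N = 0.250000; dx = sigma*sqrt(3*dt) = 0.320429
u = exp(dx) = 1.377719; d = 1/u = 0.725837
p_u = 0.162980, p_m = 0.666667, p_d = 0.170353
Discount per step: exp(-r*dt) = 0.985358
Stock lattice S(k, j) with j the centered position index:
  k=0: S(0,+0) = 47.9000
  k=1: S(1,-1) = 34.7676; S(1,+0) = 47.9000; S(1,+1) = 65.9928
  k=2: S(2,-2) = 25.2356; S(2,-1) = 34.7676; S(2,+0) = 47.9000; S(2,+1) = 65.9928; S(2,+2) = 90.9195
Terminal payoffs V(N, j) = max(K - S_T, 0):
  V(2,-2) = 30.364375; V(2,-1) = 20.832394; V(2,+0) = 7.700000; V(2,+1) = 0.000000; V(2,+2) = 0.000000
Backward induction: V(k, j) = exp(-r*dt) * [p_u * V(k+1, j+1) + p_m * V(k+1, j) + p_d * V(k+1, j-1)]
  V(1,-1) = exp(-r*dt) * [p_u*7.700000 + p_m*20.832394 + p_d*30.364375] = 20.018416
  V(1,+0) = exp(-r*dt) * [p_u*0.000000 + p_m*7.700000 + p_d*20.832394] = 8.555074
  V(1,+1) = exp(-r*dt) * [p_u*0.000000 + p_m*0.000000 + p_d*7.700000] = 1.292513
  V(0,+0) = exp(-r*dt) * [p_u*1.292513 + p_m*8.555074 + p_d*20.018416] = 9.187713

Answer: Price = V(0,0) = 9.1877


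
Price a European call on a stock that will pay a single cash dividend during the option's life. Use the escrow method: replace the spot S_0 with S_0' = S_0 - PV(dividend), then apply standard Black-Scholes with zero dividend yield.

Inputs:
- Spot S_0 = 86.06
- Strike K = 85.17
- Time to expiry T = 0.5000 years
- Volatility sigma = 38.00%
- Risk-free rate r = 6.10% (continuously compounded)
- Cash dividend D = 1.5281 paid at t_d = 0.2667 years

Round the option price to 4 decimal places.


PV(D) = D * exp(-r * t_d) = 1.5281 * 0.98386292 = 1.50344093
S_0' = S_0 - PV(D) = 86.0600 - 1.50344093 = 84.55655907
d1 = (ln(S_0'/K) + (r + sigma^2/2)*T) / (sigma*sqrt(T)) = 0.22095743
d2 = d1 - sigma*sqrt(T) = -0.04774314
exp(-rT) = 0.96996043
N(d1) = 0.58743721; N(d2) = 0.48096047
C = S_0' * N(d1) - K * exp(-rT) * N(d2) = 84.55655907 * 0.58743721 - 85.1700 * 0.96996043 * 0.48096047 = 9.9388

Answer: Price = 9.9388


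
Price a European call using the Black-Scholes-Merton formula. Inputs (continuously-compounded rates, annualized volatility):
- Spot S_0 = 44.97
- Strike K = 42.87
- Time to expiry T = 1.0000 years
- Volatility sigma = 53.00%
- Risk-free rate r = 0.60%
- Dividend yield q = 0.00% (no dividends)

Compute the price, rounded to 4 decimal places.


d1 = (ln(S/K) + (r - q + 0.5*sigma^2) * T) / (sigma * sqrt(T)) = 0.36655343
d2 = d1 - sigma * sqrt(T) = -0.16344657
exp(-rT) = 0.99401796; exp(-qT) = 1.00000000
C = S_0 * exp(-qT) * N(d1) - K * exp(-rT) * N(d2)
N(d1) = 0.64302393; N(d2) = 0.43508342
C = 44.9700 * 1.00000000 * 0.64302393 - 42.8700 * 0.99401796 * 0.43508342 = 10.3763

Answer: Price = 10.3763


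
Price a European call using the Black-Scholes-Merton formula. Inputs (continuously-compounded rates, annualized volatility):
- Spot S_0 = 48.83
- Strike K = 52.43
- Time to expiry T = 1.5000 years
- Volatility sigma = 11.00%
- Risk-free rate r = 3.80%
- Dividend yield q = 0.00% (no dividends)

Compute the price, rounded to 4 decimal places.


Answer: Price = 2.3081

Derivation:
d1 = (ln(S/K) + (r - q + 0.5*sigma^2) * T) / (sigma * sqrt(T)) = -0.03755193
d2 = d1 - sigma * sqrt(T) = -0.17227386
exp(-rT) = 0.94459407; exp(-qT) = 1.00000000
C = S_0 * exp(-qT) * N(d1) - K * exp(-rT) * N(d2)
N(d1) = 0.48502247; N(d2) = 0.43161112
C = 48.8300 * 1.00000000 * 0.48502247 - 52.4300 * 0.94459407 * 0.43161112 = 2.3081


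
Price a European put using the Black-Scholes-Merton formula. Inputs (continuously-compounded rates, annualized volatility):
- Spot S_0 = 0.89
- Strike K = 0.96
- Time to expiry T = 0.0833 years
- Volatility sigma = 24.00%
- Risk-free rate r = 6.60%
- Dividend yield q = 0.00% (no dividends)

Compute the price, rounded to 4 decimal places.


d1 = (ln(S/K) + (r - q + 0.5*sigma^2) * T) / (sigma * sqrt(T)) = -0.97902077
d2 = d1 - sigma * sqrt(T) = -1.04828895
exp(-rT) = 0.99451729; exp(-qT) = 1.00000000
P = K * exp(-rT) * N(-d2) - S_0 * exp(-qT) * N(-d1)
N(-d1) = 0.83621514; N(-d2) = 0.85274725
P = 0.9600 * 0.99451729 * 0.85274725 - 0.8900 * 1.00000000 * 0.83621514 = 0.0699

Answer: Price = 0.0699


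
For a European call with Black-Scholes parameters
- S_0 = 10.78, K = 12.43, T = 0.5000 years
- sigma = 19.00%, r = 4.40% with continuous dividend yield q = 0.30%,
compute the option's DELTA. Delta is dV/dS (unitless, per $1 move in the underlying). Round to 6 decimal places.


d1 = -0.8403059001; d2 = -0.9746561885
phi(d1) = 0.2802717709; exp(-qT) = 0.9985011244; exp(-rT) = 0.9782402351
N(d1) = 0.2003684471
Delta = exp(-qT) * N(d1) = 0.9985011244 * 0.2003684471 = 0.200068

Answer: Delta = 0.200068


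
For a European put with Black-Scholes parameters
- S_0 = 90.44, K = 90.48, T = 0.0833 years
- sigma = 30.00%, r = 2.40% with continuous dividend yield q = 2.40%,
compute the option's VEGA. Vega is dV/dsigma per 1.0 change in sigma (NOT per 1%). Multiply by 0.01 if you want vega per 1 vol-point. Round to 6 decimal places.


d1 = 0.0381856820; d2 = -0.0483995362
phi(d1) = 0.3986515283; exp(-qT) = 0.9980027971; exp(-rT) = 0.9980027971
Vega = S * exp(-qT) * phi(d1) * sqrt(T) = 90.4400 * 0.9980027971 * 0.3986515283 * 0.2886173938 = 10.385042

Answer: Vega = 10.385042


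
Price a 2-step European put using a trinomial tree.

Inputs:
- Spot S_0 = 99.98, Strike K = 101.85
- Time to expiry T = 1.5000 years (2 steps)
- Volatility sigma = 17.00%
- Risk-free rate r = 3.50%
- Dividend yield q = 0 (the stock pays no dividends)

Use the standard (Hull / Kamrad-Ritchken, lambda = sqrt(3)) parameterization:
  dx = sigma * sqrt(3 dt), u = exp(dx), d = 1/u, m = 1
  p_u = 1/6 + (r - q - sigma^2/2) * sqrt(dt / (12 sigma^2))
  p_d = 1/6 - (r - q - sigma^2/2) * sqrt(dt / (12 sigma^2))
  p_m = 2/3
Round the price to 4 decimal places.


dt = T/N = 0.750000; dx = sigma*sqrt(3*dt) = 0.255000
u = exp(dx) = 1.290462; d = 1/u = 0.774916
p_u = 0.196887, p_m = 0.666667, p_d = 0.136446
Discount per step: exp(-r*dt) = 0.974092
Stock lattice S(k, j) with j the centered position index:
  k=0: S(0,+0) = 99.9800
  k=1: S(1,-1) = 77.4762; S(1,+0) = 99.9800; S(1,+1) = 129.0204
  k=2: S(2,-2) = 60.0375; S(2,-1) = 77.4762; S(2,+0) = 99.9800; S(2,+1) = 129.0204; S(2,+2) = 166.4958
Terminal payoffs V(N, j) = max(K - S_T, 0):
  V(2,-2) = 41.812452; V(2,-1) = 24.373849; V(2,+0) = 1.870000; V(2,+1) = 0.000000; V(2,+2) = 0.000000
Backward induction: V(k, j) = exp(-r*dt) * [p_u * V(k+1, j+1) + p_m * V(k+1, j) + p_d * V(k+1, j-1)]
  V(1,-1) = exp(-r*dt) * [p_u*1.870000 + p_m*24.373849 + p_d*41.812452] = 21.744213
  V(1,+0) = exp(-r*dt) * [p_u*0.000000 + p_m*1.870000 + p_d*24.373849] = 4.453919
  V(1,+1) = exp(-r*dt) * [p_u*0.000000 + p_m*0.000000 + p_d*1.870000] = 0.248544
  V(0,+0) = exp(-r*dt) * [p_u*0.248544 + p_m*4.453919 + p_d*21.744213] = 5.830062

Answer: Price = V(0,0) = 5.8301


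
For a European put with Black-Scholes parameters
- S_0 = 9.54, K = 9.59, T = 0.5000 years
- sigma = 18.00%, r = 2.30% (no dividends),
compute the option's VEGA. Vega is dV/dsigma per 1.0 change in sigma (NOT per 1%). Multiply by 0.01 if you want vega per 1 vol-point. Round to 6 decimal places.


Answer: Vega = 2.674081

Derivation:
d1 = 0.1129217833; d2 = -0.0143574373
phi(d1) = 0.3964068494; exp(-qT) = 1.0000000000; exp(-rT) = 0.9885658722
Vega = S * exp(-qT) * phi(d1) * sqrt(T) = 9.5400 * 1.0000000000 * 0.3964068494 * 0.7071067812 = 2.674081


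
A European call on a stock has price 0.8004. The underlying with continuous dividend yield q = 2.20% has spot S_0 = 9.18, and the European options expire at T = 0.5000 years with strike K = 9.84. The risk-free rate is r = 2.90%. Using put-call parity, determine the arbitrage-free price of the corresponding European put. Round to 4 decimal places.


Answer: Put price = 1.4192

Derivation:
Put-call parity: C - P = S_0 * exp(-qT) - K * exp(-rT).
S_0 * exp(-qT) = 9.1800 * 0.98906028 = 9.07957336
K * exp(-rT) = 9.8400 * 0.98560462 = 9.69834945
P = C - S*exp(-qT) + K*exp(-rT)
P = 0.8004 - 9.07957336 + 9.69834945 = 1.4192


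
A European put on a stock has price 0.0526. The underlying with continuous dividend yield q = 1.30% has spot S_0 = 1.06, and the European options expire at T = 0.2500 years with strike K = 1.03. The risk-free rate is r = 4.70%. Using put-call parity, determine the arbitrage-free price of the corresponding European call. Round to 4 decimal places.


Answer: Call price = 0.0912

Derivation:
Put-call parity: C - P = S_0 * exp(-qT) - K * exp(-rT).
S_0 * exp(-qT) = 1.0600 * 0.99675528 = 1.05656059
K * exp(-rT) = 1.0300 * 0.98831876 = 1.01796832
C = P + S*exp(-qT) - K*exp(-rT)
C = 0.0526 + 1.05656059 - 1.01796832 = 0.0912


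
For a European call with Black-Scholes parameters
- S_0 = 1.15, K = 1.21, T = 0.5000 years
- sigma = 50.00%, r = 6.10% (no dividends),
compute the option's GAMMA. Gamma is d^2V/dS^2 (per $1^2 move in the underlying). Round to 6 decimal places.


Answer: Gamma = 0.974254

Derivation:
d1 = 0.1191943958; d2 = -0.2343589948
phi(d1) = 0.3961183752; exp(-qT) = 1.0000000000; exp(-rT) = 0.9699604321
Gamma = exp(-qT) * phi(d1) / (S * sigma * sqrt(T)) = 1.0000000000 * 0.3961183752 / (1.1500 * 0.5000 * 0.7071067812) = 0.974254


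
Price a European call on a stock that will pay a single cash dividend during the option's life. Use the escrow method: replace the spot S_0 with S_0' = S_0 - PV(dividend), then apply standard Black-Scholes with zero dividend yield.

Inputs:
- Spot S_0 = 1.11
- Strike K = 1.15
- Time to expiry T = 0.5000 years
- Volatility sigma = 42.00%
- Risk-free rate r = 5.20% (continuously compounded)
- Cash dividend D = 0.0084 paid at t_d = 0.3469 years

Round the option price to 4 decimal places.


Answer: Price = 0.1220

Derivation:
PV(D) = D * exp(-r * t_d) = 0.0084 * 0.98212293 = 0.00824983
S_0' = S_0 - PV(D) = 1.1100 - 0.00824983 = 1.10175017
d1 = (ln(S_0'/K) + (r + sigma^2/2)*T) / (sigma*sqrt(T)) = 0.09171523
d2 = d1 - sigma*sqrt(T) = -0.20526962
exp(-rT) = 0.97433509
N(d1) = 0.53653785; N(d2) = 0.41868074
C = S_0' * N(d1) - K * exp(-rT) * N(d2) = 1.10175017 * 0.53653785 - 1.1500 * 0.97433509 * 0.41868074 = 0.1220


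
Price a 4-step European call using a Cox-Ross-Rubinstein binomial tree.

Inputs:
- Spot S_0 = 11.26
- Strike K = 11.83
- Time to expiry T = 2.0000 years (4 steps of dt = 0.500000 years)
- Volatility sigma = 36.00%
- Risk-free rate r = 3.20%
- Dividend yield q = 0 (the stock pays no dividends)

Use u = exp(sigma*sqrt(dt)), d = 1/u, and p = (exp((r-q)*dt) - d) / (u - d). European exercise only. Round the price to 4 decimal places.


dt = T/N = 0.500000
u = exp(sigma*sqrt(dt)) = 1.289892; d = 1/u = 0.775259
p = (exp((r-q)*dt) - d) / (u - d) = 0.468042
Discount per step: exp(-r*dt) = 0.984127
Stock lattice S(k, i) with i counting down-moves:
  k=0: S(0,0) = 11.2600
  k=1: S(1,0) = 14.5242; S(1,1) = 8.7294
  k=2: S(2,0) = 18.7346; S(2,1) = 11.2600; S(2,2) = 6.7676
  k=3: S(3,0) = 24.1656; S(3,1) = 14.5242; S(3,2) = 8.7294; S(3,3) = 5.2466
  k=4: S(4,0) = 31.1711; S(4,1) = 18.7346; S(4,2) = 11.2600; S(4,3) = 6.7676; S(4,4) = 4.0675
Terminal payoffs V(N, i) = max(S_T - K, 0):
  V(4,0) = 19.341069; V(4,1) = 6.904627; V(4,2) = 0.000000; V(4,3) = 0.000000; V(4,4) = 0.000000
Backward induction: V(k, i) = exp(-r*dt) * [p * V(k+1, i) + (1-p) * V(k+1, i+1)].
  V(3,0) = exp(-r*dt) * [p*19.341069 + (1-p)*6.904627] = 12.523418
  V(3,1) = exp(-r*dt) * [p*6.904627 + (1-p)*0.000000] = 3.180360
  V(3,2) = exp(-r*dt) * [p*0.000000 + (1-p)*0.000000] = 0.000000
  V(3,3) = exp(-r*dt) * [p*0.000000 + (1-p)*0.000000] = 0.000000
  V(2,0) = exp(-r*dt) * [p*12.523418 + (1-p)*3.180360] = 7.433412
  V(2,1) = exp(-r*dt) * [p*3.180360 + (1-p)*0.000000] = 1.464915
  V(2,2) = exp(-r*dt) * [p*0.000000 + (1-p)*0.000000] = 0.000000
  V(1,0) = exp(-r*dt) * [p*7.433412 + (1-p)*1.464915] = 4.190830
  V(1,1) = exp(-r*dt) * [p*1.464915 + (1-p)*0.000000] = 0.674759
  V(0,0) = exp(-r*dt) * [p*4.190830 + (1-p)*0.674759] = 2.283596

Answer: Price = V(0,0) = 2.2836


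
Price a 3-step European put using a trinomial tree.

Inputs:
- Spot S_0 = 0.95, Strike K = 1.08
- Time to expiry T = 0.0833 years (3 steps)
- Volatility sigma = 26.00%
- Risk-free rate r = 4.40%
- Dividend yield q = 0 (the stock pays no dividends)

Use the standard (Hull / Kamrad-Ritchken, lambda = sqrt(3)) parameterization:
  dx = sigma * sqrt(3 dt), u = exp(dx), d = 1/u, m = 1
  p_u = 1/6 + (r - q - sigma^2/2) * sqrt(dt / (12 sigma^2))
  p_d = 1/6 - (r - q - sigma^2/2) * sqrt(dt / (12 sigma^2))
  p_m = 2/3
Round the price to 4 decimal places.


dt = T/N = 0.027767; dx = sigma*sqrt(3*dt) = 0.075041
u = exp(dx) = 1.077928; d = 1/u = 0.927706
p_u = 0.168554, p_m = 0.666667, p_d = 0.164780
Discount per step: exp(-r*dt) = 0.998779
Stock lattice S(k, j) with j the centered position index:
  k=0: S(0,+0) = 0.9500
  k=1: S(1,-1) = 0.8813; S(1,+0) = 0.9500; S(1,+1) = 1.0240
  k=2: S(2,-2) = 0.8176; S(2,-1) = 0.8813; S(2,+0) = 0.9500; S(2,+1) = 1.0240; S(2,+2) = 1.1038
  k=3: S(3,-3) = 0.7585; S(3,-2) = 0.8176; S(3,-1) = 0.8813; S(3,+0) = 0.9500; S(3,+1) = 1.0240; S(3,+2) = 1.1038; S(3,+3) = 1.1899
Terminal payoffs V(N, j) = max(K - S_T, 0):
  V(3,-3) = 0.321502; V(3,-2) = 0.262394; V(3,-1) = 0.198679; V(3,+0) = 0.130000; V(3,+1) = 0.055969; V(3,+2) = 0.000000; V(3,+3) = 0.000000
Backward induction: V(k, j) = exp(-r*dt) * [p_u * V(k+1, j+1) + p_m * V(k+1, j) + p_d * V(k+1, j-1)]
  V(2,-2) = exp(-r*dt) * [p_u*0.198679 + p_m*0.262394 + p_d*0.321502] = 0.261075
  V(2,-1) = exp(-r*dt) * [p_u*0.130000 + p_m*0.198679 + p_d*0.262394] = 0.197361
  V(2,+0) = exp(-r*dt) * [p_u*0.055969 + p_m*0.130000 + p_d*0.198679] = 0.128681
  V(2,+1) = exp(-r*dt) * [p_u*0.000000 + p_m*0.055969 + p_d*0.130000] = 0.058662
  V(2,+2) = exp(-r*dt) * [p_u*0.000000 + p_m*0.000000 + p_d*0.055969] = 0.009211
  V(1,-1) = exp(-r*dt) * [p_u*0.128681 + p_m*0.197361 + p_d*0.261075] = 0.196044
  V(1,+0) = exp(-r*dt) * [p_u*0.058662 + p_m*0.128681 + p_d*0.197361] = 0.128040
  V(1,+1) = exp(-r*dt) * [p_u*0.009211 + p_m*0.058662 + p_d*0.128681] = 0.061789
  V(0,+0) = exp(-r*dt) * [p_u*0.061789 + p_m*0.128040 + p_d*0.196044] = 0.127922

Answer: Price = V(0,0) = 0.1279


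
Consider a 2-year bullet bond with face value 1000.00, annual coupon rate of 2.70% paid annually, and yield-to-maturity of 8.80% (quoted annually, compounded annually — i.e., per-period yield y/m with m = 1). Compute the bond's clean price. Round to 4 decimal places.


Answer: Price = 892.4024

Derivation:
Coupon per period c = face * coupon_rate / m = 27.000000
Periods per year m = 1; per-period yield y/m = 0.088000
Number of cashflows N = 2
Cashflows (t years, CF_t, discount factor 1/(1+y/m)^(m*t), PV):
  t = 1.0000: CF_t = 27.000000, DF = 0.919118, PV = 24.816176
  t = 2.0000: CF_t = 1027.000000, DF = 0.844777, PV = 867.586235
Price P = sum_t PV_t = 892.402411


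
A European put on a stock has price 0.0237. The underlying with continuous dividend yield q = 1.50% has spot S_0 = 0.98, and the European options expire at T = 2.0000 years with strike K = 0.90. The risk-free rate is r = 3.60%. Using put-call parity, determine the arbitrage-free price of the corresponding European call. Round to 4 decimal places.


Answer: Call price = 0.1373

Derivation:
Put-call parity: C - P = S_0 * exp(-qT) - K * exp(-rT).
S_0 * exp(-qT) = 0.9800 * 0.97044553 = 0.95103662
K * exp(-rT) = 0.9000 * 0.93053090 = 0.83747781
C = P + S*exp(-qT) - K*exp(-rT)
C = 0.0237 + 0.95103662 - 0.83747781 = 0.1373


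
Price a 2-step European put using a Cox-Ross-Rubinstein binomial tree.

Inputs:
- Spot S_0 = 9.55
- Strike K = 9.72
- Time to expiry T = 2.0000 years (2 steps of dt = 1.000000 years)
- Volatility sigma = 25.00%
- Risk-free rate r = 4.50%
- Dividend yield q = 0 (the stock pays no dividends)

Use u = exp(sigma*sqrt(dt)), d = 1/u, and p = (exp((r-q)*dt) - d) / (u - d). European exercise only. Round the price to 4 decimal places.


Answer: Price = V(0,0) = 0.8740

Derivation:
dt = T/N = 1.000000
u = exp(sigma*sqrt(dt)) = 1.284025; d = 1/u = 0.778801
p = (exp((r-q)*dt) - d) / (u - d) = 0.528927
Discount per step: exp(-r*dt) = 0.955997
Stock lattice S(k, i) with i counting down-moves:
  k=0: S(0,0) = 9.5500
  k=1: S(1,0) = 12.2624; S(1,1) = 7.4375
  k=2: S(2,0) = 15.7453; S(2,1) = 9.5500; S(2,2) = 5.7924
Terminal payoffs V(N, i) = max(K - S_T, 0):
  V(2,0) = 0.000000; V(2,1) = 0.170000; V(2,2) = 3.927632
Backward induction: V(k, i) = exp(-r*dt) * [p * V(k+1, i) + (1-p) * V(k+1, i+1)].
  V(1,0) = exp(-r*dt) * [p*0.000000 + (1-p)*0.170000] = 0.076559
  V(1,1) = exp(-r*dt) * [p*0.170000 + (1-p)*3.927632] = 1.854748
  V(0,0) = exp(-r*dt) * [p*0.076559 + (1-p)*1.854748] = 0.873987


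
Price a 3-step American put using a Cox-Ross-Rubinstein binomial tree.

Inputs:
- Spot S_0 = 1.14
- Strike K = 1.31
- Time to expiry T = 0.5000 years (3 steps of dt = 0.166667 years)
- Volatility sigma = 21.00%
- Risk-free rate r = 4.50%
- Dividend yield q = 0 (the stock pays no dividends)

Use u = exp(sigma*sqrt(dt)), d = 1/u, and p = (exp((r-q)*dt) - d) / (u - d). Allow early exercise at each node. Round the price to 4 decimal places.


dt = T/N = 0.166667
u = exp(sigma*sqrt(dt)) = 1.089514; d = 1/u = 0.917840
p = (exp((r-q)*dt) - d) / (u - d) = 0.522432
Discount per step: exp(-r*dt) = 0.992528
Stock lattice S(k, i) with i counting down-moves:
  k=0: S(0,0) = 1.1400
  k=1: S(1,0) = 1.2420; S(1,1) = 1.0463
  k=2: S(2,0) = 1.3532; S(2,1) = 1.1400; S(2,2) = 0.9604
  k=3: S(3,0) = 1.4744; S(3,1) = 1.2420; S(3,2) = 1.0463; S(3,3) = 0.8815
Terminal payoffs V(N, i) = max(K - S_T, 0):
  V(3,0) = 0.000000; V(3,1) = 0.067954; V(3,2) = 0.263662; V(3,3) = 0.428533
Backward induction: V(k, i) = exp(-r*dt) * [p * V(k+1, i) + (1-p) * V(k+1, i+1)]; then take max(V_cont, immediate exercise) for American.
  V(2,0) = exp(-r*dt) * [p*0.000000 + (1-p)*0.067954] = 0.032210; exercise = 0.000000; V(2,0) = max -> 0.032210
  V(2,1) = exp(-r*dt) * [p*0.067954 + (1-p)*0.263662] = 0.160212; exercise = 0.170000; V(2,1) = max -> 0.170000
  V(2,2) = exp(-r*dt) * [p*0.263662 + (1-p)*0.428533] = 0.339841; exercise = 0.349629; V(2,2) = max -> 0.349629
  V(1,0) = exp(-r*dt) * [p*0.032210 + (1-p)*0.170000] = 0.097282; exercise = 0.067954; V(1,0) = max -> 0.097282
  V(1,1) = exp(-r*dt) * [p*0.170000 + (1-p)*0.349629] = 0.253874; exercise = 0.263662; V(1,1) = max -> 0.263662
  V(0,0) = exp(-r*dt) * [p*0.097282 + (1-p)*0.263662] = 0.175419; exercise = 0.170000; V(0,0) = max -> 0.175419

Answer: Price = V(0,0) = 0.1754


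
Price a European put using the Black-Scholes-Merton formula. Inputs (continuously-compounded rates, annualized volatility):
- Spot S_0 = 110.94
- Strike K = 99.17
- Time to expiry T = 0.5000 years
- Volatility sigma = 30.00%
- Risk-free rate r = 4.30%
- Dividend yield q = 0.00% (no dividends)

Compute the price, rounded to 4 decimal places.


d1 = (ln(S/K) + (r - q + 0.5*sigma^2) * T) / (sigma * sqrt(T)) = 0.73611685
d2 = d1 - sigma * sqrt(T) = 0.52398482
exp(-rT) = 0.97872948; exp(-qT) = 1.00000000
P = K * exp(-rT) * N(-d2) - S_0 * exp(-qT) * N(-d1)
N(-d1) = 0.23082979; N(-d2) = 0.30014455
P = 99.1700 * 0.97872948 * 0.30014455 - 110.9400 * 1.00000000 * 0.23082979 = 3.5240

Answer: Price = 3.5240


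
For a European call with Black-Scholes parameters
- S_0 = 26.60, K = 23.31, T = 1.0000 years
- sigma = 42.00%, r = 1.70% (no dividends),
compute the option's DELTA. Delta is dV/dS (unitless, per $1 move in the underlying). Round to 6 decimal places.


d1 = 0.5648303875; d2 = 0.1448303875
phi(d1) = 0.3401205326; exp(-qT) = 1.0000000000; exp(-rT) = 0.9831436846
N(d1) = 0.7139054320
Delta = exp(-qT) * N(d1) = 1.0000000000 * 0.7139054320 = 0.713905

Answer: Delta = 0.713905


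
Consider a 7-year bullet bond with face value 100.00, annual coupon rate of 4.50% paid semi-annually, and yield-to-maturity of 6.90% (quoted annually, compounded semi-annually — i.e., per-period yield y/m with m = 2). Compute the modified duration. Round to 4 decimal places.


Answer: Modified duration = 5.7994

Derivation:
Coupon per period c = face * coupon_rate / m = 2.250000
Periods per year m = 2; per-period yield y/m = 0.034500
Number of cashflows N = 14
Cashflows (t years, CF_t, discount factor 1/(1+y/m)^(m*t), PV):
  t = 0.5000: CF_t = 2.250000, DF = 0.966651, PV = 2.174964
  t = 1.0000: CF_t = 2.250000, DF = 0.934413, PV = 2.102430
  t = 1.5000: CF_t = 2.250000, DF = 0.903251, PV = 2.032315
  t = 2.0000: CF_t = 2.250000, DF = 0.873128, PV = 1.964538
  t = 2.5000: CF_t = 2.250000, DF = 0.844010, PV = 1.899022
  t = 3.0000: CF_t = 2.250000, DF = 0.815863, PV = 1.835691
  t = 3.5000: CF_t = 2.250000, DF = 0.788654, PV = 1.774472
  t = 4.0000: CF_t = 2.250000, DF = 0.762353, PV = 1.715294
  t = 4.5000: CF_t = 2.250000, DF = 0.736929, PV = 1.658090
  t = 5.0000: CF_t = 2.250000, DF = 0.712353, PV = 1.602793
  t = 5.5000: CF_t = 2.250000, DF = 0.688596, PV = 1.549341
  t = 6.0000: CF_t = 2.250000, DF = 0.665632, PV = 1.497672
  t = 6.5000: CF_t = 2.250000, DF = 0.643433, PV = 1.447725
  t = 7.0000: CF_t = 102.250000, DF = 0.621975, PV = 63.596964
Price P = sum_t PV_t = 86.851311
First compute Macaulay numerator sum_t t * PV_t:
  t * PV_t at t = 0.5000: 1.087482
  t * PV_t at t = 1.0000: 2.102430
  t * PV_t at t = 1.5000: 3.048473
  t * PV_t at t = 2.0000: 3.929077
  t * PV_t at t = 2.5000: 4.747556
  t * PV_t at t = 3.0000: 5.507073
  t * PV_t at t = 3.5000: 6.210651
  t * PV_t at t = 4.0000: 6.861176
  t * PV_t at t = 4.5000: 7.461404
  t * PV_t at t = 5.0000: 8.013967
  t * PV_t at t = 5.5000: 8.521377
  t * PV_t at t = 6.0000: 8.986029
  t * PV_t at t = 6.5000: 9.410213
  t * PV_t at t = 7.0000: 445.178751
Macaulay duration D = 521.065657 / 86.851311 = 5.999514
Modified duration = D / (1 + y/m) = 5.999514 / (1 + 0.034500) = 5.799434


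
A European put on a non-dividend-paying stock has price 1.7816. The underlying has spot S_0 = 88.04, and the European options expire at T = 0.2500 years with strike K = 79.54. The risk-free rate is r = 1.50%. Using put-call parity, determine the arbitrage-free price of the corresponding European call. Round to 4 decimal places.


Answer: Call price = 10.5793

Derivation:
Put-call parity: C - P = S_0 * exp(-qT) - K * exp(-rT).
S_0 * exp(-qT) = 88.0400 * 1.00000000 = 88.04000000
K * exp(-rT) = 79.5400 * 0.99625702 = 79.24228357
C = P + S*exp(-qT) - K*exp(-rT)
C = 1.7816 + 88.04000000 - 79.24228357 = 10.5793


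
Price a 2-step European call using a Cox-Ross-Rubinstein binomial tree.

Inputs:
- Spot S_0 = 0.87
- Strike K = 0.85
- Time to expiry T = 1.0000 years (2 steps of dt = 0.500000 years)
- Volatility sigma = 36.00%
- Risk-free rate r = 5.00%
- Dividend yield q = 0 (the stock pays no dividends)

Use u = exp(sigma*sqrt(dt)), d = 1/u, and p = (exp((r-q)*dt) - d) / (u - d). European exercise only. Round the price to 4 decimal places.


dt = T/N = 0.500000
u = exp(sigma*sqrt(dt)) = 1.289892; d = 1/u = 0.775259
p = (exp((r-q)*dt) - d) / (u - d) = 0.485892
Discount per step: exp(-r*dt) = 0.975310
Stock lattice S(k, i) with i counting down-moves:
  k=0: S(0,0) = 0.8700
  k=1: S(1,0) = 1.1222; S(1,1) = 0.6745
  k=2: S(2,0) = 1.4475; S(2,1) = 0.8700; S(2,2) = 0.5229
Terminal payoffs V(N, i) = max(S_T - K, 0):
  V(2,0) = 0.597524; V(2,1) = 0.020000; V(2,2) = 0.000000
Backward induction: V(k, i) = exp(-r*dt) * [p * V(k+1, i) + (1-p) * V(k+1, i+1)].
  V(1,0) = exp(-r*dt) * [p*0.597524 + (1-p)*0.020000] = 0.293193
  V(1,1) = exp(-r*dt) * [p*0.020000 + (1-p)*0.000000] = 0.009478
  V(0,0) = exp(-r*dt) * [p*0.293193 + (1-p)*0.009478] = 0.143695

Answer: Price = V(0,0) = 0.1437


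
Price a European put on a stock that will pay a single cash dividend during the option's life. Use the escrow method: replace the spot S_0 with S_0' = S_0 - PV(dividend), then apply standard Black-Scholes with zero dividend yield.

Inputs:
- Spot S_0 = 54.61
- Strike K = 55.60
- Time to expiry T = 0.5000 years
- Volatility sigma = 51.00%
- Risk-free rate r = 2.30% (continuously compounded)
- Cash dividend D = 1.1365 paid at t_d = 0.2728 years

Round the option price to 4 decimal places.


Answer: Price = 8.5227

Derivation:
PV(D) = D * exp(-r * t_d) = 1.1365 * 0.99374524 = 1.12939147
S_0' = S_0 - PV(D) = 54.6100 - 1.12939147 = 53.48060853
d1 = (ln(S_0'/K) + (r + sigma^2/2)*T) / (sigma*sqrt(T)) = 0.10443254
d2 = d1 - sigma*sqrt(T) = -0.25619191
exp(-rT) = 0.98856587
N(-d1) = 0.45841305; N(-d2) = 0.60109867
P = K * exp(-rT) * N(-d2) - S_0' * N(-d1) = 55.6000 * 0.98856587 * 0.60109867 - 53.48060853 * 0.45841305 = 8.5227


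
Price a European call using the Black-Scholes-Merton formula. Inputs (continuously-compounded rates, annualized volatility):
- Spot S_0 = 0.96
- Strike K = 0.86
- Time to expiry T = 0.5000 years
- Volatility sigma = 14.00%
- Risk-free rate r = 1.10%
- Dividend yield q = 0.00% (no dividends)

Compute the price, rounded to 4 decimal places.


Answer: Price = 0.1101

Derivation:
d1 = (ln(S/K) + (r - q + 0.5*sigma^2) * T) / (sigma * sqrt(T)) = 1.21623271
d2 = d1 - sigma * sqrt(T) = 1.11723776
exp(-rT) = 0.99451510; exp(-qT) = 1.00000000
C = S_0 * exp(-qT) * N(d1) - K * exp(-rT) * N(d2)
N(d1) = 0.88805186; N(d2) = 0.86805366
C = 0.9600 * 1.00000000 * 0.88805186 - 0.8600 * 0.99451510 * 0.86805366 = 0.1101


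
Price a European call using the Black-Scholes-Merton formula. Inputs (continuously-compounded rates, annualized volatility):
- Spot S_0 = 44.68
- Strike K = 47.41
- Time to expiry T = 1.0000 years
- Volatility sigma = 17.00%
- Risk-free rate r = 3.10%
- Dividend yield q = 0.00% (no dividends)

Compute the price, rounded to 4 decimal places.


d1 = (ln(S/K) + (r - q + 0.5*sigma^2) * T) / (sigma * sqrt(T)) = -0.08151296
d2 = d1 - sigma * sqrt(T) = -0.25151296
exp(-rT) = 0.96947557; exp(-qT) = 1.00000000
C = S_0 * exp(-qT) * N(d1) - K * exp(-rT) * N(d2)
N(d1) = 0.46751701; N(d2) = 0.40070877
C = 44.6800 * 1.00000000 * 0.46751701 - 47.4100 * 0.96947557 * 0.40070877 = 2.4709

Answer: Price = 2.4709
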